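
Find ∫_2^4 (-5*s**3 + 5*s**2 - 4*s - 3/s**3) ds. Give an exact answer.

-22171/96

By the power rule, an antiderivative is F(s) = -5*s**4/4 + 5*s**3/3 - 2*s**2 + 3/(2*s**2).
Then F(4) - F(2) = (-23543/96) - (-343/24) = -22171/96.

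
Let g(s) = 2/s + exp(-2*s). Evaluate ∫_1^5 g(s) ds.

An antiderivative is F(s) = 2*log(s) - exp(-2*s)/2.
Then F(5) - F(1) = (-exp(-10)/2 + 2*log(5)) - (-exp(-2)/2) = (-1 + exp(8) + 4*exp(10)*log(5))*exp(-10)/2.

(-1 + exp(8) + 4*exp(10)*log(5))*exp(-10)/2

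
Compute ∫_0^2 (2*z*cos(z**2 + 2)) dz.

-sin(2) + sin(6)

Let u = z**2 + 2, so du = 2*z dz. When z = 0, u = 2; when z = 2, u = 6.
The integral becomes ∫ cos(u) du from 2 to 6, with antiderivative sin(u).
Back in z: F(z) = sin(z**2 + 2).
Then F(2) - F(0) = (sin(6)) - (sin(2)) = -sin(2) + sin(6).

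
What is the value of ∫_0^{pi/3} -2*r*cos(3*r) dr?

4/9

Integrate by parts once (u = r, dv = -2*cos(3*r) dr).
An antiderivative is F(r) = -2*r*sin(3*r)/3 - 2*cos(3*r)/9.
Then F(pi/3) - F(0) = (2/9) - (-2/9) = 4/9.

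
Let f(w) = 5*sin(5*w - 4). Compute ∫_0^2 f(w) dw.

Let u = 5*w - 4, so du = 5 dw. When w = 0, u = -4; when w = 2, u = 6.
The integral becomes ∫ sin(u) du from -4 to 6, with antiderivative -cos(u).
Back in w: F(w) = -cos(5*w - 4).
Then F(2) - F(0) = (-cos(6)) - (-cos(4)) = -cos(6) + cos(4).

-cos(6) + cos(4)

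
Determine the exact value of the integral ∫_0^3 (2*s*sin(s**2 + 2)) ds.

Let u = s**2 + 2, so du = 2*s ds. When s = 0, u = 2; when s = 3, u = 11.
The integral becomes ∫ sin(u) du from 2 to 11, with antiderivative -cos(u).
Back in s: F(s) = -cos(s**2 + 2).
Then F(3) - F(0) = (-cos(11)) - (-cos(2)) = cos(2) - cos(11).

cos(2) - cos(11)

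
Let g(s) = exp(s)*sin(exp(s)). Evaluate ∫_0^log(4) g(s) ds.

Let u = exp(s), so du = exp(s) ds. When s = 0, u = 1; when s = log(4), u = 4.
The integral becomes ∫ sin(u) du from 1 to 4, with antiderivative -cos(u).
Back in s: F(s) = -cos(exp(s)).
Then F(log(4)) - F(0) = (-cos(4)) - (-cos(1)) = cos(1) - cos(4).

cos(1) - cos(4)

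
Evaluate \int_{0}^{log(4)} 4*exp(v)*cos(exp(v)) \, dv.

Let u = exp(v), so du = exp(v) dv. When v = 0, u = 1; when v = log(4), u = 4.
The integral becomes 4·∫ cos(u) du from 1 to 4, with antiderivative 4*sin(u).
Back in v: F(v) = 4*sin(exp(v)).
Then F(log(4)) - F(0) = (4*sin(4)) - (4*sin(1)) = -4*sin(1) + 4*sin(4).

-4*sin(1) + 4*sin(4)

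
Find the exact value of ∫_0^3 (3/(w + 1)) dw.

log(64)

An antiderivative is F(w) = 3*log(w + 1).
Then F(3) - F(0) = (log(64)) - (0) = log(64).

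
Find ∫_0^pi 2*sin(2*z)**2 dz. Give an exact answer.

pi

Use the identity sin^2(2*z) = (1 - cos(4*z))/2.
An antiderivative is F(z) = z - sin(4*z)/4.
Then F(pi) - F(0) = (pi) - (0) = pi.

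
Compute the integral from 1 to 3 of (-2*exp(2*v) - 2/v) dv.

An antiderivative is F(v) = -exp(2*v) - 2*log(v).
Then F(3) - F(1) = (-exp(6) - log(9)) - (-exp(2)) = -exp(6) - log(9) + exp(2).

-exp(6) - log(9) + exp(2)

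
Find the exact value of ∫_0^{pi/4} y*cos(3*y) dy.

Integrate by parts once (u = y, dv = cos(3*y) dy).
An antiderivative is F(y) = y*sin(3*y)/3 + cos(3*y)/9.
Then F(pi/4) - F(0) = (sqrt(2)*(-4 + 3*pi)/72) - (1/9) = -1/9 - sqrt(2)/18 + sqrt(2)*pi/24.

-1/9 - sqrt(2)/18 + sqrt(2)*pi/24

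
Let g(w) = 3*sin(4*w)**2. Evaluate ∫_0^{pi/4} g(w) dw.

3*pi/8

Use the identity sin^2(4*w) = (1 - cos(8*w))/2.
An antiderivative is F(w) = 3*w/2 - 3*sin(8*w)/16.
Then F(pi/4) - F(0) = (3*pi/8) - (0) = 3*pi/8.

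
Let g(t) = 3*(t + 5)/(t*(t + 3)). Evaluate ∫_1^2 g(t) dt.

-2*log(5) + 9*log(2)

Factor the denominator: t**2 + 3*t = (t + 3)t.
Partial fractions: 3*(t + 5)/(t*(t + 3)) = -2/(t + 3) + 5/t.
An antiderivative is F(t) = 5*log(t) - 2*log(t + 3).
Then F(2) - F(1) = (log(32/25)) - (-log(16)) = -2*log(5) + 9*log(2).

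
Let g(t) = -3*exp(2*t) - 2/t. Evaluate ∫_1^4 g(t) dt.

-3*exp(8)/2 - log(16) + 3*exp(2)/2

An antiderivative is F(t) = -3*exp(2*t)/2 - 2*log(t).
Then F(4) - F(1) = (-3*exp(8)/2 - log(16)) - (-3*exp(2)/2) = -3*exp(8)/2 - log(16) + 3*exp(2)/2.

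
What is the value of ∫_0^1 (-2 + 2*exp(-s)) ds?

An antiderivative is F(s) = -2*s - 2*exp(-s).
Then F(1) - F(0) = (-2 - 2*exp(-1)) - (-2) = -2*exp(-1).

-2*exp(-1)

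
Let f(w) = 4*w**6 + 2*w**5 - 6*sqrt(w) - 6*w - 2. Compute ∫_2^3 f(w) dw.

-12*sqrt(3) + 8*sqrt(2) + 29006/21

By the power rule, an antiderivative is F(w) = 4*w**7/7 + w**6/3 - 4*w**(3/2) - 3*w**2 - 2*w.
Then F(3) - F(2) = (10218/7 - 12*sqrt(3)) - (1648/21 - 8*sqrt(2)) = -12*sqrt(3) + 8*sqrt(2) + 29006/21.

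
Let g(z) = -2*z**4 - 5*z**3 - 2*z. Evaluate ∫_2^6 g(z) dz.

-23648/5

By the power rule, an antiderivative is F(z) = -2*z**5/5 - 5*z**4/4 - z**2.
Then F(6) - F(2) = (-23832/5) - (-184/5) = -23648/5.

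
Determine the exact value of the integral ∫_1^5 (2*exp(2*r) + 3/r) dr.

An antiderivative is F(r) = exp(2*r) + 3*log(r).
Then F(5) - F(1) = (3*log(5) + exp(10)) - (exp(2)) = -exp(2) + 3*log(5) + exp(10).

-exp(2) + 3*log(5) + exp(10)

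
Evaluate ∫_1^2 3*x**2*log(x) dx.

Integrate by parts once (u = ln x, dv = 3*x**2 dx).
An antiderivative is F(x) = x**3*(3*log(x) - 1)/3.
Then F(2) - F(1) = (-8/3 + 8*log(2)) - (-1/3) = -7/3 + 8*log(2).

-7/3 + 8*log(2)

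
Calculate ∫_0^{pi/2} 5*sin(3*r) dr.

An antiderivative is F(r) = -5*cos(3*r)/3.
Then F(pi/2) - F(0) = (0) - (-5/3) = 5/3.

5/3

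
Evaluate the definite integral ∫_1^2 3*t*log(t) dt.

Integrate by parts once (u = ln t, dv = 3*t dt).
An antiderivative is F(t) = 3*t**2*(2*log(t) - 1)/4.
Then F(2) - F(1) = (-3 + log(64)) - (-3/4) = -9/4 + log(64).

-9/4 + log(64)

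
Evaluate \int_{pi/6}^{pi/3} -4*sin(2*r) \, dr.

An antiderivative is F(r) = 2*cos(2*r).
Then F(pi/3) - F(pi/6) = (-1) - (1) = -2.

-2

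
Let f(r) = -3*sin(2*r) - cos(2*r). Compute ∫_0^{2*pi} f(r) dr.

0

An antiderivative is F(r) = -sin(2*r)/2 + 3*cos(2*r)/2.
Then F(2*pi) - F(0) = (3/2) - (3/2) = 0.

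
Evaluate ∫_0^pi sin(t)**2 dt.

Use the identity sin^2(t) = (1 - cos(2*t))/2.
An antiderivative is F(t) = t/2 - sin(2*t)/4.
Then F(pi) - F(0) = (pi/2) - (0) = pi/2.

pi/2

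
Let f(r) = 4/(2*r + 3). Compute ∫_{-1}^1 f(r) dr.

An antiderivative is F(r) = 2*log(2*r + 3).
Then F(1) - F(-1) = (log(25)) - (0) = log(25).

log(25)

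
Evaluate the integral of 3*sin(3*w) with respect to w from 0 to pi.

An antiderivative is F(w) = -cos(3*w).
Then F(pi) - F(0) = (1) - (-1) = 2.

2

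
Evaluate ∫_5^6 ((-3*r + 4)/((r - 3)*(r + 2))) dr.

log(49/96)

Factor the denominator: r**2 - r - 6 = (r + 2)(r - 3).
Partial fractions: (-3*r + 4)/((r - 3)*(r + 2)) = -2/(r + 2) - 1/(r - 3).
An antiderivative is F(r) = -log(r - 3) - 2*log(r + 2).
Then F(6) - F(5) = (-6*log(2) - log(3)) - (-log(98)) = log(49/96).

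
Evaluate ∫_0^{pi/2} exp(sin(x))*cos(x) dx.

Let u = sin(x), so du = cos(x) dx. When x = 0, u = 0; when x = pi/2, u = 1.
The integral becomes ∫ exp(u) du from 0 to 1, with antiderivative exp(u).
Back in x: F(x) = exp(sin(x)).
Then F(pi/2) - F(0) = (E) - (1) = -1 + E.

-1 + E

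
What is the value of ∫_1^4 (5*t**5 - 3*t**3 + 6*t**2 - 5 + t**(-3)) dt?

106647/32

By the power rule, an antiderivative is F(t) = 5*t**6/6 - 3*t**4/4 + 2*t**3 - 5*t - 1/(2*t**2).
Then F(4) - F(1) = (319613/96) - (-41/12) = 106647/32.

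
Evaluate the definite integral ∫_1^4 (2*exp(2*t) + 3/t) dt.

An antiderivative is F(t) = exp(2*t) + 3*log(t).
Then F(4) - F(1) = (log(64) + exp(8)) - (exp(2)) = -exp(2) + log(64) + exp(8).

-exp(2) + log(64) + exp(8)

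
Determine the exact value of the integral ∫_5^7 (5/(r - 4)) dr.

5*log(3)

An antiderivative is F(r) = 5*log(r - 4).
Then F(7) - F(5) = (5*log(3)) - (0) = 5*log(3).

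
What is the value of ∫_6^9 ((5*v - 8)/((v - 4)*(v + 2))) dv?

-11*log(2) + 2*log(5) + 3*log(11)

Factor the denominator: v**2 - 2*v - 8 = (v + 2)(v - 4).
Partial fractions: (5*v - 8)/((v - 4)*(v + 2)) = 3/(v + 2) + 2/(v - 4).
An antiderivative is F(v) = 2*log(v - 4) + 3*log(v + 2).
Then F(9) - F(6) = (2*log(5) + 3*log(11)) - (11*log(2)) = -11*log(2) + 2*log(5) + 3*log(11).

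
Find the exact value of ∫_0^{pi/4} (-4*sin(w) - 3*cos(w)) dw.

An antiderivative is F(w) = -3*sin(w) + 4*cos(w).
Then F(pi/4) - F(0) = (sqrt(2)/2) - (4) = -4 + sqrt(2)/2.

-4 + sqrt(2)/2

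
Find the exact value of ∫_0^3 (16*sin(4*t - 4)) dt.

Let u = 4*t - 4, so du = 4 dt. When t = 0, u = -4; when t = 3, u = 8.
The integral becomes 4·∫ sin(u) du from -4 to 8, with antiderivative -4*cos(u).
Back in t: F(t) = -4*cos(4*t - 4).
Then F(3) - F(0) = (-4*cos(8)) - (-4*cos(4)) = 4*cos(4) - 4*cos(8).

4*cos(4) - 4*cos(8)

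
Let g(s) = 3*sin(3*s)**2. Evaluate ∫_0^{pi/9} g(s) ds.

Use the identity sin^2(3*s) = (1 - cos(6*s))/2.
An antiderivative is F(s) = 3*s/2 - sin(6*s)/4.
Then F(pi/9) - F(0) = (-sqrt(3)/8 + pi/6) - (0) = -sqrt(3)/8 + pi/6.

-sqrt(3)/8 + pi/6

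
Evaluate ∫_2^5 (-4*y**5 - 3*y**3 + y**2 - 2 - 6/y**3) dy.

-539919/50

By the power rule, an antiderivative is F(y) = -2*y**6/3 - 3*y**4/4 + y**3/3 - 2*y + 3/y**2.
Then F(5) - F(2) = (-1085363/100) - (-221/4) = -539919/50.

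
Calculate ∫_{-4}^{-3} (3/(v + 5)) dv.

log(8)

An antiderivative is F(v) = 3*log(v + 5).
Then F(-3) - F(-4) = (log(8)) - (0) = log(8).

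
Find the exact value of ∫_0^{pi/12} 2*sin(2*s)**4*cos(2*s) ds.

Let u = sin(2*s), so du = 2*cos(2*s) ds. When s = 0, u = 0; when s = pi/12, u = 1/2.
The integral becomes ∫ u**4 du from 0 to 1/2, with antiderivative u**5/5.
Back in s: F(s) = sin(2*s)**5/5.
Then F(pi/12) - F(0) = (1/160) - (0) = 1/160.

1/160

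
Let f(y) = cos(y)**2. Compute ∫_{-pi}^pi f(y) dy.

pi

Use the identity cos^2(y) = (1 + cos(2*y))/2.
An antiderivative is F(y) = y/2 + sin(2*y)/4.
Then F(pi) - F(-pi) = (pi/2) - (-pi/2) = pi.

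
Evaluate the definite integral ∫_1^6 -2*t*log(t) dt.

Integrate by parts once (u = ln t, dv = -2*t dt).
An antiderivative is F(t) = -t**2*(2*log(t) - 1)/2.
Then F(6) - F(1) = (-36*log(3) - 36*log(2) + 18) - (1/2) = -36*log(3) - 36*log(2) + 35/2.

-36*log(3) - 36*log(2) + 35/2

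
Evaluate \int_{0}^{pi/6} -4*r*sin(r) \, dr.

Integrate by parts once (u = r, dv = -4*sin(r) dr).
An antiderivative is F(r) = 4*r*cos(r) - 4*sin(r).
Then F(pi/6) - F(0) = (-2 + sqrt(3)*pi/3) - (0) = -2 + sqrt(3)*pi/3.

-2 + sqrt(3)*pi/3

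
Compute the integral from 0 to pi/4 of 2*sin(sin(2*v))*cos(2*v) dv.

Let u = sin(2*v), so du = 2*cos(2*v) dv. When v = 0, u = 0; when v = pi/4, u = 1.
The integral becomes ∫ sin(u) du from 0 to 1, with antiderivative -cos(u).
Back in v: F(v) = -cos(sin(2*v)).
Then F(pi/4) - F(0) = (-cos(1)) - (-1) = 1 - cos(1).

1 - cos(1)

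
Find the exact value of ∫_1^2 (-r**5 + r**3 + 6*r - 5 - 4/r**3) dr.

-17/4

By the power rule, an antiderivative is F(r) = -r**6/6 + r**4/4 + 3*r**2 - 5*r + 2/r**2.
Then F(2) - F(1) = (-25/6) - (1/12) = -17/4.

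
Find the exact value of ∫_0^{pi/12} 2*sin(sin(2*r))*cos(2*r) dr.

Let u = sin(2*r), so du = 2*cos(2*r) dr. When r = 0, u = 0; when r = pi/12, u = 1/2.
The integral becomes ∫ sin(u) du from 0 to 1/2, with antiderivative -cos(u).
Back in r: F(r) = -cos(sin(2*r)).
Then F(pi/12) - F(0) = (-cos(1/2)) - (-1) = 1 - cos(1/2).

1 - cos(1/2)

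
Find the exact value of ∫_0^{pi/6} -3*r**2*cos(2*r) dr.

-pi/8 - sqrt(3)*pi**2/48 + 3*sqrt(3)/8

Integrate by parts twice (u = r^2, dv = -3*cos(2*r) dr).
An antiderivative is F(r) = -3*r**2*sin(2*r)/2 - 3*r*cos(2*r)/2 + 3*sin(2*r)/4.
Then F(pi/6) - F(0) = (-pi/8 - sqrt(3)*pi**2/48 + 3*sqrt(3)/8) - (0) = -pi/8 - sqrt(3)*pi**2/48 + 3*sqrt(3)/8.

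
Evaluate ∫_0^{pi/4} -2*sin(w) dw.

-2 + sqrt(2)

An antiderivative is F(w) = 2*cos(w).
Then F(pi/4) - F(0) = (sqrt(2)) - (2) = -2 + sqrt(2).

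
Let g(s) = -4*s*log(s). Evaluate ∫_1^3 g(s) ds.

8 - 18*log(3)

Integrate by parts once (u = ln s, dv = -4*s ds).
An antiderivative is F(s) = -s**2*(2*log(s) - 1).
Then F(3) - F(1) = (9 - 18*log(3)) - (1) = 8 - 18*log(3).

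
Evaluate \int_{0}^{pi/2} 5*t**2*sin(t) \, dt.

-10 + 5*pi

Integrate by parts twice (u = t^2, dv = 5*sin(t) dt).
An antiderivative is F(t) = -5*t**2*cos(t) + 10*t*sin(t) + 10*cos(t).
Then F(pi/2) - F(0) = (5*pi) - (10) = -10 + 5*pi.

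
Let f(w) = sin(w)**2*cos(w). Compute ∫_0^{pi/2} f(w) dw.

Let u = sin(w), so du = cos(w) dw. When w = 0, u = 0; when w = pi/2, u = 1.
The integral becomes ∫ u**2 du from 0 to 1, with antiderivative u**3/3.
Back in w: F(w) = sin(w)**3/3.
Then F(pi/2) - F(0) = (1/3) - (0) = 1/3.

1/3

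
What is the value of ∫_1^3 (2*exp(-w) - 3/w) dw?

-3*log(3) - 2*exp(-3) + 2*exp(-1)

An antiderivative is F(w) = -3*log(w) - 2*exp(-w).
Then F(3) - F(1) = (-3*log(3) - 2*exp(-3)) - (-2*exp(-1)) = -3*log(3) - 2*exp(-3) + 2*exp(-1).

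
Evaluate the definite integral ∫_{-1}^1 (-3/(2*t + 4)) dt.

An antiderivative is F(t) = -3*log(2*t + 4)/2.
Then F(1) - F(-1) = (-3*log(6)/2) - (-3*log(2)/2) = -3*log(3)/2.

-3*log(3)/2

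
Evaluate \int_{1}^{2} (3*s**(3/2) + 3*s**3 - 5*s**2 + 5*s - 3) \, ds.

173/60 + 24*sqrt(2)/5

By the power rule, an antiderivative is F(s) = 6*s**(5/2)/5 + 3*s**4/4 - 5*s**3/3 + 5*s**2/2 - 3*s.
Then F(2) - F(1) = (8/3 + 24*sqrt(2)/5) - (-13/60) = 173/60 + 24*sqrt(2)/5.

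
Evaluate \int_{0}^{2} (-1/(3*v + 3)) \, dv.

An antiderivative is F(v) = -log(3*v + 3)/3.
Then F(2) - F(0) = (-2*log(3)/3) - (-log(3)/3) = -log(3)/3.

-log(3)/3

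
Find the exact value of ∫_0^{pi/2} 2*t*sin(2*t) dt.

pi/2

Integrate by parts once (u = t, dv = 2*sin(2*t) dt).
An antiderivative is F(t) = -t*cos(2*t) + sin(2*t)/2.
Then F(pi/2) - F(0) = (pi/2) - (0) = pi/2.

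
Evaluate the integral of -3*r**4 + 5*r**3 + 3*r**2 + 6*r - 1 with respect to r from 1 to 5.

By the power rule, an antiderivative is F(r) = -3*r**5/5 + 5*r**4/4 + r**3 + 3*r**2 - r.
Then F(5) - F(1) = (-3595/4) - (73/20) = -4512/5.

-4512/5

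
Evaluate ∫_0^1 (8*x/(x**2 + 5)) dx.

Let u = x**2 + 5, so du = 2*x dx. When x = 0, u = 5; when x = 1, u = 6.
The integral becomes 4·∫ 1/u du from 5 to 6, with antiderivative 4*log(u).
Back in x: F(x) = 4*log(x**2 + 5).
Then F(1) - F(0) = (4*log(2) + 4*log(3)) - (4*log(5)) = -4*log(5) + 4*log(2) + 4*log(3).

-4*log(5) + 4*log(2) + 4*log(3)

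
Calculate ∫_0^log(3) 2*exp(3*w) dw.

Let u = exp(w), so du = exp(w) dw. When w = 0, u = 1; when w = log(3), u = 3.
The integral becomes 2·∫ u**2 du from 1 to 3, with antiderivative 2*u**3/3.
Back in w: F(w) = 2*exp(3*w)/3.
Then F(log(3)) - F(0) = (18) - (2/3) = 52/3.

52/3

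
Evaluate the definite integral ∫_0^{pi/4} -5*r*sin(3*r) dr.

Integrate by parts once (u = r, dv = -5*sin(3*r) dr).
An antiderivative is F(r) = 5*r*cos(3*r)/3 - 5*sin(3*r)/9.
Then F(pi/4) - F(0) = (5*sqrt(2)*(-3*pi - 4)/72) - (0) = 5*sqrt(2)*(-3*pi - 4)/72.

5*sqrt(2)*(-3*pi - 4)/72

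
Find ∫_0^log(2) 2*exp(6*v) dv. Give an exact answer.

21

Let u = exp(v), so du = exp(v) dv. When v = 0, u = 1; when v = log(2), u = 2.
The integral becomes 2·∫ u**5 du from 1 to 2, with antiderivative u**6/3.
Back in v: F(v) = exp(6*v)/3.
Then F(log(2)) - F(0) = (64/3) - (1/3) = 21.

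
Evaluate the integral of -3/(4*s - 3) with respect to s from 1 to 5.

-3*log(17)/4

An antiderivative is F(s) = -3*log(4*s - 3)/4.
Then F(5) - F(1) = (-3*log(17)/4) - (0) = -3*log(17)/4.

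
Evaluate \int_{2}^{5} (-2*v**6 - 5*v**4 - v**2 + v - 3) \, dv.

-355815/14

By the power rule, an antiderivative is F(v) = -2*v**7/7 - v**5 - v**3/3 + v**2/2 - 3*v.
Then F(5) - F(2) = (-1070605/42) - (-1580/21) = -355815/14.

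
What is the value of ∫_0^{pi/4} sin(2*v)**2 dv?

pi/8

Use the identity sin^2(2*v) = (1 - cos(4*v))/2.
An antiderivative is F(v) = v/2 - sin(4*v)/8.
Then F(pi/4) - F(0) = (pi/8) - (0) = pi/8.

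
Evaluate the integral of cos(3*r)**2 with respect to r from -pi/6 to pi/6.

Use the identity cos^2(3*r) = (1 + cos(6*r))/2.
An antiderivative is F(r) = r/2 + sin(6*r)/12.
Then F(pi/6) - F(-pi/6) = (pi/12) - (-pi/12) = pi/6.

pi/6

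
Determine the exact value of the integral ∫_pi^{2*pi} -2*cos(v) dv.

0

An antiderivative is F(v) = -2*sin(v).
Then F(2*pi) - F(pi) = (0) - (0) = 0.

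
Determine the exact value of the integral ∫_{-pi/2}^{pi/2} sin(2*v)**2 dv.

pi/2

Use the identity sin^2(2*v) = (1 - cos(4*v))/2.
An antiderivative is F(v) = v/2 - sin(4*v)/8.
Then F(pi/2) - F(-pi/2) = (pi/4) - (-pi/4) = pi/2.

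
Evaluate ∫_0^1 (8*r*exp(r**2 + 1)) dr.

Let u = r**2 + 1, so du = 2*r dr. When r = 0, u = 1; when r = 1, u = 2.
The integral becomes 4·∫ exp(u) du from 1 to 2, with antiderivative 4*exp(u).
Back in r: F(r) = 4*exp(r**2 + 1).
Then F(1) - F(0) = (4*exp(2)) - (4*exp(1)) = 4*exp(1)*(-1 + exp(1)).

4*E*(-1 + E)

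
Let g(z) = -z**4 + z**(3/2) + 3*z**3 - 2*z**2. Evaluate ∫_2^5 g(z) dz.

-4797/20 - 8*sqrt(2)/5 + 10*sqrt(5)

By the power rule, an antiderivative is F(z) = 2*z**(5/2)/5 - z**5/5 + 3*z**4/4 - 2*z**3/3.
Then F(5) - F(2) = (-2875/12 + 10*sqrt(5)) - (4/15 + 8*sqrt(2)/5) = -4797/20 - 8*sqrt(2)/5 + 10*sqrt(5).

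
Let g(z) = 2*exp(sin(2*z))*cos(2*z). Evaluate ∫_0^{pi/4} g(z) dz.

Let u = sin(2*z), so du = 2*cos(2*z) dz. When z = 0, u = 0; when z = pi/4, u = 1.
The integral becomes ∫ exp(u) du from 0 to 1, with antiderivative exp(u).
Back in z: F(z) = exp(sin(2*z)).
Then F(pi/4) - F(0) = (E) - (1) = -1 + E.

-1 + E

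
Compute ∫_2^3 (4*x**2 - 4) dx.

64/3

By the power rule, an antiderivative is F(x) = 4*x**3/3 - 4*x.
Then F(3) - F(2) = (24) - (8/3) = 64/3.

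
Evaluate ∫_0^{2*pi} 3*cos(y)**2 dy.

Use the identity cos^2(y) = (1 + cos(2*y))/2.
An antiderivative is F(y) = 3*y/2 + 3*sin(2*y)/4.
Then F(2*pi) - F(0) = (3*pi) - (0) = 3*pi.

3*pi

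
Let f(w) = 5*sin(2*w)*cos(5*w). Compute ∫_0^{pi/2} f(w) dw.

Use the identity sin(2*w)cos(5*w) = [sin(7*w) + sin(-3*w)]/2.
An antiderivative is F(w) = 5*cos(3*w)/6 - 5*cos(7*w)/14.
Then F(pi/2) - F(0) = (0) - (10/21) = -10/21.

-10/21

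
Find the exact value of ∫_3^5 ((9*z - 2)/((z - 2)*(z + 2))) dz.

-5*log(5) + 4*log(3) + 5*log(7)

Factor the denominator: z**2 - 4 = (z + 2)(z - 2).
Partial fractions: (9*z - 2)/((z - 2)*(z + 2)) = 5/(z + 2) + 4/(z - 2).
An antiderivative is F(z) = 4*log(z - 2) + 5*log(z + 2).
Then F(5) - F(3) = (4*log(3) + 5*log(7)) - (5*log(5)) = -5*log(5) + 4*log(3) + 5*log(7).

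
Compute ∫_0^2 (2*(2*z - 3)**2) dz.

Let u = 2*z - 3, so du = 2 dz. When z = 0, u = -3; when z = 2, u = 1.
The integral becomes ∫ u**2 du from -3 to 1, with antiderivative u**3/3.
Back in z: F(z) = (2*z - 3)**3/3.
Then F(2) - F(0) = (1/3) - (-9) = 28/3.

28/3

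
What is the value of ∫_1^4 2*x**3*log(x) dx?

Integrate by parts once (u = ln x, dv = 2*x**3 dx).
An antiderivative is F(x) = x**4*(4*log(x) - 1)/8.
Then F(4) - F(1) = (-32 + 256*log(2)) - (-1/8) = -255/8 + 256*log(2).

-255/8 + 256*log(2)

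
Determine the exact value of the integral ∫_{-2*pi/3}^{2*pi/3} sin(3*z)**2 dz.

Use the identity sin^2(3*z) = (1 - cos(6*z))/2.
An antiderivative is F(z) = z/2 - sin(6*z)/12.
Then F(2*pi/3) - F(-2*pi/3) = (pi/3) - (-pi/3) = 2*pi/3.

2*pi/3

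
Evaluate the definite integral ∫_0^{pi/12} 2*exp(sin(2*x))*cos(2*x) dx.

Let u = sin(2*x), so du = 2*cos(2*x) dx. When x = 0, u = 0; when x = pi/12, u = 1/2.
The integral becomes ∫ exp(u) du from 0 to 1/2, with antiderivative exp(u).
Back in x: F(x) = exp(sin(2*x)).
Then F(pi/12) - F(0) = (exp(1/2)) - (1) = -1 + exp(1/2).

-1 + exp(1/2)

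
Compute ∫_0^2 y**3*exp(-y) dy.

6 - 38*exp(-2)

Integrate by parts 3 times (u = y^3, dv = exp(-y) dy).
An antiderivative is F(y) = (-y**3 - 3*y**2 - 6*y - 6)*exp(-y).
Then F(2) - F(0) = (-38*exp(-2)) - (-6) = 6 - 38*exp(-2).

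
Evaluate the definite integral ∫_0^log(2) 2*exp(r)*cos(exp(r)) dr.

Let u = exp(r), so du = exp(r) dr. When r = 0, u = 1; when r = log(2), u = 2.
The integral becomes 2·∫ cos(u) du from 1 to 2, with antiderivative 2*sin(u).
Back in r: F(r) = 2*sin(exp(r)).
Then F(log(2)) - F(0) = (2*sin(2)) - (2*sin(1)) = -2*sin(1) + 2*sin(2).

-2*sin(1) + 2*sin(2)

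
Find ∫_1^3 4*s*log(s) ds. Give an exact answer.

-8 + 18*log(3)

Integrate by parts once (u = ln s, dv = 4*s ds).
An antiderivative is F(s) = s**2*(2*log(s) - 1).
Then F(3) - F(1) = (-9 + 18*log(3)) - (-1) = -8 + 18*log(3).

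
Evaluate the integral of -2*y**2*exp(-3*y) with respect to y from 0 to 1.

Integrate by parts twice (u = y^2, dv = -2*exp(-3*y) dy).
An antiderivative is F(y) = (18*y**2 + 12*y + 4)*exp(-3*y)/27.
Then F(1) - F(0) = (34*exp(-3)/27) - (4/27) = -4/27 + 34*exp(-3)/27.

-4/27 + 34*exp(-3)/27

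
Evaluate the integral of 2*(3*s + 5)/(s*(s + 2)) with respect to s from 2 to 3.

-7*log(2) + log(5) + 5*log(3)

Factor the denominator: s**2 + 2*s = (s + 2)s.
Partial fractions: 2*(3*s + 5)/(s*(s + 2)) = 1/(s + 2) + 5/s.
An antiderivative is F(s) = 5*log(s) + log(s + 2).
Then F(3) - F(2) = (log(5) + 5*log(3)) - (7*log(2)) = -7*log(2) + log(5) + 5*log(3).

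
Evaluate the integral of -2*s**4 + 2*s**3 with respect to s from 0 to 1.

1/10

By the power rule, an antiderivative is F(s) = -2*s**5/5 + s**4/2.
Then F(1) - F(0) = (1/10) - (0) = 1/10.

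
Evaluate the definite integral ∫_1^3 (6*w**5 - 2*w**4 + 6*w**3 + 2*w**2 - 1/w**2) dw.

11518/15

By the power rule, an antiderivative is F(w) = w**6 - 2*w**5/5 + 3*w**4/2 + 2*w**3/3 + 1/w.
Then F(3) - F(1) = (23149/30) - (113/30) = 11518/15.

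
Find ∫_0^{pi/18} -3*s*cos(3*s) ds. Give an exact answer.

Integrate by parts once (u = s, dv = -3*cos(3*s) ds).
An antiderivative is F(s) = -s*sin(3*s) - cos(3*s)/3.
Then F(pi/18) - F(0) = (-sqrt(3)/6 - pi/36) - (-1/3) = -sqrt(3)/6 - pi/36 + 1/3.

-sqrt(3)/6 - pi/36 + 1/3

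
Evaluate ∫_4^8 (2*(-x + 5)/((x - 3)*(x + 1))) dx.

Factor the denominator: x**2 - 2*x - 3 = (x + 1)(x - 3).
Partial fractions: 2*(-x + 5)/((x - 3)*(x + 1)) = -3/(x + 1) + 1/(x - 3).
An antiderivative is F(x) = log(x - 3) - 3*log(x + 1).
Then F(8) - F(4) = (-6*log(3) + log(5)) - (-3*log(5)) = -6*log(3) + 4*log(5).

-6*log(3) + 4*log(5)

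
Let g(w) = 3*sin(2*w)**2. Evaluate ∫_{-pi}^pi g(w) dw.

Use the identity sin^2(2*w) = (1 - cos(4*w))/2.
An antiderivative is F(w) = 3*w/2 - 3*sin(4*w)/8.
Then F(pi) - F(-pi) = (3*pi/2) - (-3*pi/2) = 3*pi.

3*pi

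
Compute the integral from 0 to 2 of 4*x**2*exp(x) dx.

Integrate by parts twice (u = x^2, dv = 4*exp(x) dx).
An antiderivative is F(x) = (4*x**2 - 8*x + 8)*exp(x).
Then F(2) - F(0) = (8*exp(2)) - (8) = -8 + 8*exp(2).

-8 + 8*exp(2)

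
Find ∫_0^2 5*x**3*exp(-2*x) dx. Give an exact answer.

15/8 - 355*exp(-4)/8

Integrate by parts 3 times (u = x^3, dv = 5*exp(-2*x) dx).
An antiderivative is F(x) = (-20*x**3 - 30*x**2 - 30*x - 15)*exp(-2*x)/8.
Then F(2) - F(0) = (-355*exp(-4)/8) - (-15/8) = 15/8 - 355*exp(-4)/8.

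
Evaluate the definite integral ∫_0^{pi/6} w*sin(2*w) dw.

Integrate by parts once (u = w, dv = sin(2*w) dw).
An antiderivative is F(w) = -w*cos(2*w)/2 + sin(2*w)/4.
Then F(pi/6) - F(0) = (-pi/24 + sqrt(3)/8) - (0) = -pi/24 + sqrt(3)/8.

-pi/24 + sqrt(3)/8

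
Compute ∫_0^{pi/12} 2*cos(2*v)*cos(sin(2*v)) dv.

Let u = sin(2*v), so du = 2*cos(2*v) dv. When v = 0, u = 0; when v = pi/12, u = 1/2.
The integral becomes ∫ cos(u) du from 0 to 1/2, with antiderivative sin(u).
Back in v: F(v) = sin(sin(2*v)).
Then F(pi/12) - F(0) = (sin(1/2)) - (0) = sin(1/2).

sin(1/2)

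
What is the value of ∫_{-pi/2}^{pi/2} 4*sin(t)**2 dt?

2*pi

Use the identity sin^2(t) = (1 - cos(2*t))/2.
An antiderivative is F(t) = 2*t - sin(2*t).
Then F(pi/2) - F(-pi/2) = (pi) - (-pi) = 2*pi.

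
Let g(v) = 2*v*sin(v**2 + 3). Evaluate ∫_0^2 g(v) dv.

cos(3) - cos(7)

Let u = v**2 + 3, so du = 2*v dv. When v = 0, u = 3; when v = 2, u = 7.
The integral becomes ∫ sin(u) du from 3 to 7, with antiderivative -cos(u).
Back in v: F(v) = -cos(v**2 + 3).
Then F(2) - F(0) = (-cos(7)) - (-cos(3)) = cos(3) - cos(7).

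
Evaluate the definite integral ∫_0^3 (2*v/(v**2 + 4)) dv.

log(13/4)

Let u = v**2 + 4, so du = 2*v dv. When v = 0, u = 4; when v = 3, u = 13.
The integral becomes ∫ 1/u du from 4 to 13, with antiderivative log(u).
Back in v: F(v) = log(v**2 + 4).
Then F(3) - F(0) = (log(13)) - (log(4)) = log(13/4).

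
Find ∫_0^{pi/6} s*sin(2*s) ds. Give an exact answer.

Integrate by parts once (u = s, dv = sin(2*s) ds).
An antiderivative is F(s) = -s*cos(2*s)/2 + sin(2*s)/4.
Then F(pi/6) - F(0) = (-pi/24 + sqrt(3)/8) - (0) = -pi/24 + sqrt(3)/8.

-pi/24 + sqrt(3)/8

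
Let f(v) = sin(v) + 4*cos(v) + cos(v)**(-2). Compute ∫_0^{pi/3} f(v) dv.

1/2 + 3*sqrt(3)

An antiderivative is F(v) = 4*sin(v) - cos(v) + tan(v).
Then F(pi/3) - F(0) = (-1/2 + 3*sqrt(3)) - (-1) = 1/2 + 3*sqrt(3).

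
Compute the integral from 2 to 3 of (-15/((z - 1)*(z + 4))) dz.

-6*log(2) - 3*log(3) + 3*log(7)

Factor the denominator: z**2 + 3*z - 4 = (z + 4)(z - 1).
Partial fractions: -15/((z - 1)*(z + 4)) = 3/(z + 4) - 3/(z - 1).
An antiderivative is F(z) = -3*log(z - 1) + 3*log(z + 4).
Then F(3) - F(2) = (-3*log(2) + 3*log(7)) - (3*log(2) + 3*log(3)) = -6*log(2) - 3*log(3) + 3*log(7).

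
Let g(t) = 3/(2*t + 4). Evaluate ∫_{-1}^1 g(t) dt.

3*log(3)/2

An antiderivative is F(t) = 3*log(2*t + 4)/2.
Then F(1) - F(-1) = (3*log(6)/2) - (3*log(2)/2) = 3*log(3)/2.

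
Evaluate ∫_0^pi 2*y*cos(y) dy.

-4

Integrate by parts once (u = y, dv = 2*cos(y) dy).
An antiderivative is F(y) = 2*y*sin(y) + 2*cos(y).
Then F(pi) - F(0) = (-2) - (2) = -4.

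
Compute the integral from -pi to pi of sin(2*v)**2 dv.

pi

Use the identity sin^2(2*v) = (1 - cos(4*v))/2.
An antiderivative is F(v) = v/2 - sin(4*v)/8.
Then F(pi) - F(-pi) = (pi/2) - (-pi/2) = pi.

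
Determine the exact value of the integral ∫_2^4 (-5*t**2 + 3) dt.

By the power rule, an antiderivative is F(t) = -5*t**3/3 + 3*t.
Then F(4) - F(2) = (-284/3) - (-22/3) = -262/3.

-262/3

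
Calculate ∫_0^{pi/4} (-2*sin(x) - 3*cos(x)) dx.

-2 - sqrt(2)/2

An antiderivative is F(x) = -3*sin(x) + 2*cos(x).
Then F(pi/4) - F(0) = (-sqrt(2)/2) - (2) = -2 - sqrt(2)/2.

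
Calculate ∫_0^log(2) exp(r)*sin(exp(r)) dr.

Let u = exp(r), so du = exp(r) dr. When r = 0, u = 1; when r = log(2), u = 2.
The integral becomes ∫ sin(u) du from 1 to 2, with antiderivative -cos(u).
Back in r: F(r) = -cos(exp(r)).
Then F(log(2)) - F(0) = (-cos(2)) - (-cos(1)) = -cos(2) + cos(1).

-cos(2) + cos(1)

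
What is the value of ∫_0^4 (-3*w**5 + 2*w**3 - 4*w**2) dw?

-6016/3

By the power rule, an antiderivative is F(w) = -w**6/2 + w**4/2 - 4*w**3/3.
Then F(4) - F(0) = (-6016/3) - (0) = -6016/3.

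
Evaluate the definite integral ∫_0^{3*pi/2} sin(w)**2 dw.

3*pi/4

Use the identity sin^2(w) = (1 - cos(2*w))/2.
An antiderivative is F(w) = w/2 - sin(2*w)/4.
Then F(3*pi/2) - F(0) = (3*pi/4) - (0) = 3*pi/4.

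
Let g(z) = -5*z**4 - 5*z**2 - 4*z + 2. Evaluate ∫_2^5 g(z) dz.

-3324

By the power rule, an antiderivative is F(z) = -z**5 - 5*z**3/3 - 2*z**2 + 2*z.
Then F(5) - F(2) = (-10120/3) - (-148/3) = -3324.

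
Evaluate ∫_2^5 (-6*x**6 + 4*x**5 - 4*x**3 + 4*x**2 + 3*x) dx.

-796629/14

By the power rule, an antiderivative is F(x) = -6*x**7/7 + 2*x**6/3 - x**4 + 4*x**3/3 + 3*x**2/2.
Then F(5) - F(2) = (-2392675/42) - (-1394/21) = -796629/14.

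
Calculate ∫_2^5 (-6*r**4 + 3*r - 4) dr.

-36921/10

By the power rule, an antiderivative is F(r) = -6*r**5/5 + 3*r**2/2 - 4*r.
Then F(5) - F(2) = (-7465/2) - (-202/5) = -36921/10.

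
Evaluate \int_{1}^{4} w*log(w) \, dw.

Integrate by parts once (u = ln w, dv = w dw).
An antiderivative is F(w) = w**2*(2*log(w) - 1)/4.
Then F(4) - F(1) = (-4 + 16*log(2)) - (-1/4) = -15/4 + 16*log(2).

-15/4 + 16*log(2)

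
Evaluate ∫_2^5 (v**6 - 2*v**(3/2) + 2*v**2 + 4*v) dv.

By the power rule, an antiderivative is F(v) = v**7/7 - 4*v**(5/2)/5 + 2*v**3/3 + 2*v**2.
Then F(5) - F(2) = (237175/21 - 20*sqrt(5)) - (664/21 - 16*sqrt(2)/5) = -20*sqrt(5) + 16*sqrt(2)/5 + 78837/7.

-20*sqrt(5) + 16*sqrt(2)/5 + 78837/7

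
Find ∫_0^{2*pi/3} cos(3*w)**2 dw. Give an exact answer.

Use the identity cos^2(3*w) = (1 + cos(6*w))/2.
An antiderivative is F(w) = w/2 + sin(6*w)/12.
Then F(2*pi/3) - F(0) = (pi/3) - (0) = pi/3.

pi/3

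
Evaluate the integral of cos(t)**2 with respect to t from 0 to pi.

Use the identity cos^2(t) = (1 + cos(2*t))/2.
An antiderivative is F(t) = t/2 + sin(2*t)/4.
Then F(pi) - F(0) = (pi/2) - (0) = pi/2.

pi/2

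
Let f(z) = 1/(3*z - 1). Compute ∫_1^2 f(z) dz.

-log(2)/3 + log(5)/3

An antiderivative is F(z) = log(3*z - 1)/3.
Then F(2) - F(1) = (log(5)/3) - (log(2)/3) = -log(2)/3 + log(5)/3.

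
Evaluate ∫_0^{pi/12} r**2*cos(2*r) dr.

-1/8 + pi**2/576 + sqrt(3)*pi/48

Integrate by parts twice (u = r^2, dv = cos(2*r) dr).
An antiderivative is F(r) = r**2*sin(2*r)/2 + r*cos(2*r)/2 - sin(2*r)/4.
Then F(pi/12) - F(0) = (-1/8 + pi**2/576 + sqrt(3)*pi/48) - (0) = -1/8 + pi**2/576 + sqrt(3)*pi/48.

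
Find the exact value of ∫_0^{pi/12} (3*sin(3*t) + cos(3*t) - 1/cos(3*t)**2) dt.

2/3 - sqrt(2)/3

An antiderivative is F(t) = sin(3*t)/3 - cos(3*t) - tan(3*t)/3.
Then F(pi/12) - F(0) = (-sqrt(2)/3 - 1/3) - (-1) = 2/3 - sqrt(2)/3.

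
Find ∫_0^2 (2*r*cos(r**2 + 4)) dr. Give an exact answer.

Let u = r**2 + 4, so du = 2*r dr. When r = 0, u = 4; when r = 2, u = 8.
The integral becomes ∫ cos(u) du from 4 to 8, with antiderivative sin(u).
Back in r: F(r) = sin(r**2 + 4).
Then F(2) - F(0) = (sin(8)) - (sin(4)) = -sin(4) + sin(8).

-sin(4) + sin(8)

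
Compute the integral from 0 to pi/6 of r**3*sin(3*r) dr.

Integrate by parts 3 times (u = r^3, dv = sin(3*r) dr).
An antiderivative is F(r) = -r**3*cos(3*r)/3 + r**2*sin(3*r)/3 + 2*r*cos(3*r)/9 - 2*sin(3*r)/27.
Then F(pi/6) - F(0) = (-2/27 + pi**2/108) - (0) = -2/27 + pi**2/108.

-2/27 + pi**2/108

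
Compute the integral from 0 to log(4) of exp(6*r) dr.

Let u = exp(r), so du = exp(r) dr. When r = 0, u = 1; when r = log(4), u = 4.
The integral becomes ∫ u**5 du from 1 to 4, with antiderivative u**6/6.
Back in r: F(r) = exp(6*r)/6.
Then F(log(4)) - F(0) = (2048/3) - (1/6) = 1365/2.

1365/2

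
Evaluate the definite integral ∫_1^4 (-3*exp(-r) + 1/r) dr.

An antiderivative is F(r) = log(r) + 3*exp(-r).
Then F(4) - F(1) = ((3 + log(4**exp(4)))*exp(-4)) - (3*exp(-1)) = (-3*exp(3) + 3 + log(4**exp(4)))*exp(-4).

(-3*exp(3) + 3 + log(4**exp(4)))*exp(-4)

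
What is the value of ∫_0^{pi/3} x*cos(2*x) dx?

-3/8 + sqrt(3)*pi/12

Integrate by parts once (u = x, dv = cos(2*x) dx).
An antiderivative is F(x) = x*sin(2*x)/2 + cos(2*x)/4.
Then F(pi/3) - F(0) = (-1/8 + sqrt(3)*pi/12) - (1/4) = -3/8 + sqrt(3)*pi/12.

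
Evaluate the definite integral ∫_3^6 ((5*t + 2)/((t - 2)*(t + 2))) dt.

Factor the denominator: t**2 - 4 = (t + 2)(t - 2).
Partial fractions: (5*t + 2)/((t - 2)*(t + 2)) = 2/(t + 2) + 3/(t - 2).
An antiderivative is F(t) = 3*log(t - 2) + 2*log(t + 2).
Then F(6) - F(3) = (12*log(2)) - (log(25)) = -2*log(5) + 12*log(2).

-2*log(5) + 12*log(2)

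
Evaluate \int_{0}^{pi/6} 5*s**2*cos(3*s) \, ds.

Integrate by parts twice (u = s^2, dv = 5*cos(3*s) ds).
An antiderivative is F(s) = 5*s**2*sin(3*s)/3 + 10*s*cos(3*s)/9 - 10*sin(3*s)/27.
Then F(pi/6) - F(0) = (-10/27 + 5*pi**2/108) - (0) = -10/27 + 5*pi**2/108.

-10/27 + 5*pi**2/108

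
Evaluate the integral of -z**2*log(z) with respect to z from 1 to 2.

7/9 - 8*log(2)/3

Integrate by parts once (u = ln z, dv = -z**2 dz).
An antiderivative is F(z) = -z**3*(3*log(z) - 1)/9.
Then F(2) - F(1) = (8/9 - 8*log(2)/3) - (1/9) = 7/9 - 8*log(2)/3.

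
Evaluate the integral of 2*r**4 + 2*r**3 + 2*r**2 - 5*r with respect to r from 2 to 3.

By the power rule, an antiderivative is F(r) = 2*r**5/5 + r**4/2 + 2*r**3/3 - 5*r**2/2.
Then F(3) - F(2) = (666/5) - (242/15) = 1756/15.

1756/15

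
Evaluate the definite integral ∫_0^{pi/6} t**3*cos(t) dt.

-3*sqrt(3) - pi/2 + pi**3/432 + sqrt(3)*pi**2/24 + 6

Integrate by parts 3 times (u = t^3, dv = cos(t) dt).
An antiderivative is F(t) = t**3*sin(t) + 3*t**2*cos(t) - 6*t*sin(t) - 6*cos(t).
Then F(pi/6) - F(0) = (-3*sqrt(3) - pi/2 + pi**3/432 + sqrt(3)*pi**2/24) - (-6) = -3*sqrt(3) - pi/2 + pi**3/432 + sqrt(3)*pi**2/24 + 6.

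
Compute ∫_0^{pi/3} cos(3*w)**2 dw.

Use the identity cos^2(3*w) = (1 + cos(6*w))/2.
An antiderivative is F(w) = w/2 + sin(6*w)/12.
Then F(pi/3) - F(0) = (pi/6) - (0) = pi/6.

pi/6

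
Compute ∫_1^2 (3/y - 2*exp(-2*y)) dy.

An antiderivative is F(y) = 3*log(y) + exp(-2*y).
Then F(2) - F(1) = (exp(-4) + 3*log(2)) - (exp(-2)) = -exp(-2) + exp(-4) + 3*log(2).

-exp(-2) + exp(-4) + 3*log(2)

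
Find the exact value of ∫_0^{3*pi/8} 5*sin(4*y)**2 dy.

15*pi/16

Use the identity sin^2(4*y) = (1 - cos(8*y))/2.
An antiderivative is F(y) = 5*y/2 - 5*sin(8*y)/16.
Then F(3*pi/8) - F(0) = (15*pi/16) - (0) = 15*pi/16.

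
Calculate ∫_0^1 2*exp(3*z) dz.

An antiderivative is F(z) = 2*exp(3*z)/3.
Then F(1) - F(0) = (2*exp(3)/3) - (2/3) = -2/3 + 2*exp(3)/3.

-2/3 + 2*exp(3)/3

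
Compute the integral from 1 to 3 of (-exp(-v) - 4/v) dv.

An antiderivative is F(v) = -4*log(v) + exp(-v).
Then F(3) - F(1) = (-4*log(3) + exp(-3)) - (exp(-1)) = -4*log(3) - exp(-1) + exp(-3).

-4*log(3) - exp(-1) + exp(-3)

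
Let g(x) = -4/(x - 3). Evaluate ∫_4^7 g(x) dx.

An antiderivative is F(x) = -4*log(x - 3).
Then F(7) - F(4) = (-8*log(2)) - (0) = -8*log(2).

-8*log(2)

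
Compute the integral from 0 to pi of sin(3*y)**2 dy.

pi/2

Use the identity sin^2(3*y) = (1 - cos(6*y))/2.
An antiderivative is F(y) = y/2 - sin(6*y)/12.
Then F(pi) - F(0) = (pi/2) - (0) = pi/2.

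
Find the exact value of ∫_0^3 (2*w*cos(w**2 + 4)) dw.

Let u = w**2 + 4, so du = 2*w dw. When w = 0, u = 4; when w = 3, u = 13.
The integral becomes ∫ cos(u) du from 4 to 13, with antiderivative sin(u).
Back in w: F(w) = sin(w**2 + 4).
Then F(3) - F(0) = (sin(13)) - (sin(4)) = sin(13) - sin(4).

sin(13) - sin(4)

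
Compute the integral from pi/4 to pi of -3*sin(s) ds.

-3 - 3*sqrt(2)/2

An antiderivative is F(s) = 3*cos(s).
Then F(pi) - F(pi/4) = (-3) - (3*sqrt(2)/2) = -3 - 3*sqrt(2)/2.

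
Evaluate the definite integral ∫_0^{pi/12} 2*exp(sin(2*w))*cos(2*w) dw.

Let u = sin(2*w), so du = 2*cos(2*w) dw. When w = 0, u = 0; when w = pi/12, u = 1/2.
The integral becomes ∫ exp(u) du from 0 to 1/2, with antiderivative exp(u).
Back in w: F(w) = exp(sin(2*w)).
Then F(pi/12) - F(0) = (exp(1/2)) - (1) = -1 + exp(1/2).

-1 + exp(1/2)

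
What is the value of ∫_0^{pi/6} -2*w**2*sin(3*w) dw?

4/27 - 2*pi/27

Integrate by parts twice (u = w^2, dv = -2*sin(3*w) dw).
An antiderivative is F(w) = 2*w**2*cos(3*w)/3 - 4*w*sin(3*w)/9 - 4*cos(3*w)/27.
Then F(pi/6) - F(0) = (-2*pi/27) - (-4/27) = 4/27 - 2*pi/27.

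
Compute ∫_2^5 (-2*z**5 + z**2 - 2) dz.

-5154

By the power rule, an antiderivative is F(z) = -z**6/3 + z**3/3 - 2*z.
Then F(5) - F(2) = (-15530/3) - (-68/3) = -5154.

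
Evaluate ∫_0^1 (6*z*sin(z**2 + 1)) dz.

Let u = z**2 + 1, so du = 2*z dz. When z = 0, u = 1; when z = 1, u = 2.
The integral becomes 3·∫ sin(u) du from 1 to 2, with antiderivative -3*cos(u).
Back in z: F(z) = -3*cos(z**2 + 1).
Then F(1) - F(0) = (-3*cos(2)) - (-3*cos(1)) = -3*cos(2) + 3*cos(1).

-3*cos(2) + 3*cos(1)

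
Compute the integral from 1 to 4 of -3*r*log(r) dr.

45/4 - 48*log(2)

Integrate by parts once (u = ln r, dv = -3*r dr).
An antiderivative is F(r) = -3*r**2*(2*log(r) - 1)/4.
Then F(4) - F(1) = (12 - 48*log(2)) - (3/4) = 45/4 - 48*log(2).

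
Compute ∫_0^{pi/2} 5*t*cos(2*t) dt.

Integrate by parts once (u = t, dv = 5*cos(2*t) dt).
An antiderivative is F(t) = 5*t*sin(2*t)/2 + 5*cos(2*t)/4.
Then F(pi/2) - F(0) = (-5/4) - (5/4) = -5/2.

-5/2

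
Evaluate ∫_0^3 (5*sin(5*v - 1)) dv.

Let u = 5*v - 1, so du = 5 dv. When v = 0, u = -1; when v = 3, u = 14.
The integral becomes ∫ sin(u) du from -1 to 14, with antiderivative -cos(u).
Back in v: F(v) = -cos(5*v - 1).
Then F(3) - F(0) = (-cos(14)) - (-cos(1)) = -cos(14) + cos(1).

-cos(14) + cos(1)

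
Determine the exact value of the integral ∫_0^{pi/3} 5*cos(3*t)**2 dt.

Use the identity cos^2(3*t) = (1 + cos(6*t))/2.
An antiderivative is F(t) = 5*t/2 + 5*sin(6*t)/12.
Then F(pi/3) - F(0) = (5*pi/6) - (0) = 5*pi/6.

5*pi/6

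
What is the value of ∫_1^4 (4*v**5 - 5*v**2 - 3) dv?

By the power rule, an antiderivative is F(v) = 2*v**6/3 - 5*v**3/3 - 3*v.
Then F(4) - F(1) = (2612) - (-4) = 2616.

2616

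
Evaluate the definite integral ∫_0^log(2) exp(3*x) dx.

7/3

Let u = exp(x), so du = exp(x) dx. When x = 0, u = 1; when x = log(2), u = 2.
The integral becomes ∫ u**2 du from 1 to 2, with antiderivative u**3/3.
Back in x: F(x) = exp(3*x)/3.
Then F(log(2)) - F(0) = (8/3) - (1/3) = 7/3.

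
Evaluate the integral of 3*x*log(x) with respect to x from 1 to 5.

-18 + 75*log(5)/2

Integrate by parts once (u = ln x, dv = 3*x dx).
An antiderivative is F(x) = 3*x**2*(2*log(x) - 1)/4.
Then F(5) - F(1) = (-75/4 + 75*log(5)/2) - (-3/4) = -18 + 75*log(5)/2.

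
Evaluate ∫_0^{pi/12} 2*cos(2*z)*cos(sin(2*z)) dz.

Let u = sin(2*z), so du = 2*cos(2*z) dz. When z = 0, u = 0; when z = pi/12, u = 1/2.
The integral becomes ∫ cos(u) du from 0 to 1/2, with antiderivative sin(u).
Back in z: F(z) = sin(sin(2*z)).
Then F(pi/12) - F(0) = (sin(1/2)) - (0) = sin(1/2).

sin(1/2)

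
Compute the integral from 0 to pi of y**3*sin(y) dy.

pi*(-6 + pi**2)

Integrate by parts 3 times (u = y^3, dv = sin(y) dy).
An antiderivative is F(y) = -y**3*cos(y) + 3*y**2*sin(y) + 6*y*cos(y) - 6*sin(y).
Then F(pi) - F(0) = (pi*(-6 + pi**2)) - (0) = pi*(-6 + pi**2).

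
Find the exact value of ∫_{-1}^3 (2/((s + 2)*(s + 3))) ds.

Factor the denominator: s**2 + 5*s + 6 = (s + 3)(s + 2).
Partial fractions: 2/((s + 2)*(s + 3)) = -2/(s + 3) + 2/(s + 2).
An antiderivative is F(s) = 2*log(s + 2) - 2*log(s + 3).
Then F(3) - F(-1) = (log(25/36)) - (-log(4)) = log(25/9).

log(25/9)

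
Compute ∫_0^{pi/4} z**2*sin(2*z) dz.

Integrate by parts twice (u = z^2, dv = sin(2*z) dz).
An antiderivative is F(z) = -z**2*cos(2*z)/2 + z*sin(2*z)/2 + cos(2*z)/4.
Then F(pi/4) - F(0) = (pi/8) - (1/4) = -1/4 + pi/8.

-1/4 + pi/8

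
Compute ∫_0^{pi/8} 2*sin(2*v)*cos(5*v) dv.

-4/21 + sqrt(2 - sqrt(2))/6 + sqrt(sqrt(2) + 2)/14

Use the identity sin(2*v)cos(5*v) = [sin(7*v) + sin(-3*v)]/2.
An antiderivative is F(v) = cos(3*v)/3 - cos(7*v)/7.
Then F(pi/8) - F(0) = (sqrt(2 - sqrt(2))/6 + sqrt(sqrt(2) + 2)/14) - (4/21) = -4/21 + sqrt(2 - sqrt(2))/6 + sqrt(sqrt(2) + 2)/14.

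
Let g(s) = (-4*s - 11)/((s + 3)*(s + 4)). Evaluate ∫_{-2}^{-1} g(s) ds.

-5*log(3) + 6*log(2)

Factor the denominator: s**2 + 7*s + 12 = (s + 4)(s + 3).
Partial fractions: (-4*s - 11)/((s + 3)*(s + 4)) = -5/(s + 4) + 1/(s + 3).
An antiderivative is F(s) = log(s + 3) - 5*log(s + 4).
Then F(-1) - F(-2) = (-5*log(3) + log(2)) - (-log(32)) = -5*log(3) + 6*log(2).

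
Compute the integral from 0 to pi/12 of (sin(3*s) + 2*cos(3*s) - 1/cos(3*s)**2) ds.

An antiderivative is F(s) = 2*sin(3*s)/3 - cos(3*s)/3 - tan(3*s)/3.
Then F(pi/12) - F(0) = (-1/3 + sqrt(2)/6) - (-1/3) = sqrt(2)/6.

sqrt(2)/6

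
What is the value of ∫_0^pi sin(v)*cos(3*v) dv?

0

Use the identity sin(v)cos(3*v) = [sin(4*v) + sin(-2*v)]/2.
An antiderivative is F(v) = cos(2*v)/4 - cos(4*v)/8.
Then F(pi) - F(0) = (1/8) - (1/8) = 0.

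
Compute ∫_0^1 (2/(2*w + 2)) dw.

log(2)

Let u = 2*w + 2, so du = 2 dw. When w = 0, u = 2; when w = 1, u = 4.
The integral becomes ∫ 1/u du from 2 to 4, with antiderivative log(u).
Back in w: F(w) = log(2*w + 2).
Then F(1) - F(0) = (log(4)) - (log(2)) = log(2).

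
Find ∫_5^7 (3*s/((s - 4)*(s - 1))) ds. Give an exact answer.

log(54)

Factor the denominator: s**2 - 5*s + 4 = (s - 1)(s - 4).
Partial fractions: 3*s/((s - 4)*(s - 1)) = -1/(s - 1) + 4/(s - 4).
An antiderivative is F(s) = 4*log(s - 4) - log(s - 1).
Then F(7) - F(5) = (log(27/2)) - (-log(4)) = log(54).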